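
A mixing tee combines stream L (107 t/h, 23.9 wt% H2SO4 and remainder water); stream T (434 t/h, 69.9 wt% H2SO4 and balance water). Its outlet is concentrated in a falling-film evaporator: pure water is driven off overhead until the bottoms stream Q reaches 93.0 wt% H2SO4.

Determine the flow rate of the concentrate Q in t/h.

H2SO4 entering = 107×0.239 + 434×0.699 = 328.94 t/h.
All H2SO4 reports to Q, so Q = 328.94/0.930 = 353.7 t/h.

353.7 t/h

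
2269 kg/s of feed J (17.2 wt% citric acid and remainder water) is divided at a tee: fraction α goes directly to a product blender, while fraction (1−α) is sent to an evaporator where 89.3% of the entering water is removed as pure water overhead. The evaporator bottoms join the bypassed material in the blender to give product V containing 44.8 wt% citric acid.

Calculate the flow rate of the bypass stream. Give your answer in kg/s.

All 2269×0.172 = 390.27 kg/s of citric acid reaches V, so V = 390.27/0.448 = 871.13 kg/s and vapour = 1397.9 kg/s.
The evaporator receives (1−α)·2269 of feed at 0.828 water and removes 0.893 of that water:
0.893×0.828×(1−α)×2269 = 1397.9
(1−α) = 1397.9/1677.7 = 0.8332;  α = 0.1668.
Bypass flow = 0.1668×2269 = 378.47 kg/s.

378.5 kg/s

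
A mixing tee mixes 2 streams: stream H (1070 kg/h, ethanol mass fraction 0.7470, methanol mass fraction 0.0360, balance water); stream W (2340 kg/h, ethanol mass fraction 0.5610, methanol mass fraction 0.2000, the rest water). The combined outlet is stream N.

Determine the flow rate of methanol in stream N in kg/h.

methanol out = methanol in = 1070×0.036 + 2340×0.200 = 506.52 kg/h.

506.5 kg/h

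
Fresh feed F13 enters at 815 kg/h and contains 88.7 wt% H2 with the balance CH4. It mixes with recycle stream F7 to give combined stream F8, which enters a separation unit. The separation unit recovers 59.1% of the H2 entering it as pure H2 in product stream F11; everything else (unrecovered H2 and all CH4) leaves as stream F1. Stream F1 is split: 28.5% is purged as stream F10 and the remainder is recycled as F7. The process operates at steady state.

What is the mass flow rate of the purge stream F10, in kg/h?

CH4 enters only via F13 and leaves only via the purge: 815×0.113 = 0.285×(CH4 in F1), and the separation unit passes all CH4, so CH4 in F8 = CH4 in F1 = 323.14 kg/h.
H2 in F8: m_A = 815×0.887 + (1−0.285)·(1−0.591)·m_A, so m_A = 722.9/0.7076 = 1021.7 kg/h.
F1 = (1−0.591)×1021.7 + 323.14 = 741.01 kg/h.
Purge F10 = 0.285×741.01 = 211.19 kg/h.

211.2 kg/h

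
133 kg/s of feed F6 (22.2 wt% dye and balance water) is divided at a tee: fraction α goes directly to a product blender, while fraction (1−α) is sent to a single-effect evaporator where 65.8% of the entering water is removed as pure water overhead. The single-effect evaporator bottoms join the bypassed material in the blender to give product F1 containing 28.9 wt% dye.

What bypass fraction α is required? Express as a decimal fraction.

All 133×0.222 = 29.526 kg/s of dye reaches F1, so F1 = 29.526/0.289 = 102.17 kg/s and vapour = 30.834 kg/s.
The evaporator receives (1−α)·133 of feed at 0.778 water and removes 0.658 of that water:
0.658×0.778×(1−α)×133 = 30.834
(1−α) = 30.834/68.086 = 0.4529;  α = 0.5471.

0.547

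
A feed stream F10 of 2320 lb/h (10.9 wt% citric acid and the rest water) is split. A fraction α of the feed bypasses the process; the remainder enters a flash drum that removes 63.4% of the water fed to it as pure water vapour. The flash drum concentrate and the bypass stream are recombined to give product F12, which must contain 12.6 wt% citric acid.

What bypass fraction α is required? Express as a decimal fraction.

0.761

All 2320×0.109 = 252.88 lb/h of citric acid reaches F12, so F12 = 252.88/0.126 = 2007 lb/h and vapour = 313.02 lb/h.
The evaporator receives (1−α)·2320 of feed at 0.891 water and removes 0.634 of that water:
0.634×0.891×(1−α)×2320 = 313.02
(1−α) = 313.02/1310.6 = 0.2388;  α = 0.7612.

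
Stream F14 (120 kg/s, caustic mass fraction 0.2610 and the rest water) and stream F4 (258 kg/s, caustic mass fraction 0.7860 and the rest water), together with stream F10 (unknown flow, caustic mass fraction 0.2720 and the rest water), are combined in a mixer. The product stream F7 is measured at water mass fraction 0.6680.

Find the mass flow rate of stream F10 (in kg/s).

Let F10 be the unknown flow. Total out = 378 + F10.
water balance: 143.89 + 0.728·F10 = 0.668·(378 + F10)
(0.728 − 0.668)·F10 = 0.668×378 − 143.89 = 108.61
F10 = 108.61 / 0.060 = 1810.2 kg/s

1810 kg/s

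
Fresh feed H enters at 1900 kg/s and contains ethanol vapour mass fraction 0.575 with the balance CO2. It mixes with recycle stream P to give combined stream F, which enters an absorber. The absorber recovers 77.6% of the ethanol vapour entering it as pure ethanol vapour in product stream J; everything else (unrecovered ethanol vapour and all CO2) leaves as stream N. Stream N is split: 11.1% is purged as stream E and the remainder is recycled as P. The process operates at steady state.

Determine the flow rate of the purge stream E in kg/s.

841.4 kg/s

CO2 enters only via H and leaves only via the purge: 1900×0.425 = 0.111×(CO2 in N), and the absorber passes all CO2, so CO2 in F = CO2 in N = 7274.8 kg/s.
ethanol vapour in F: m_A = 1900×0.575 + (1−0.111)·(1−0.776)·m_A, so m_A = 1092.5/0.8009 = 1364.2 kg/s.
N = (1−0.776)×1364.2 + 7274.8 = 7580.3 kg/s.
Purge E = 0.111×7580.3 = 841.42 kg/s.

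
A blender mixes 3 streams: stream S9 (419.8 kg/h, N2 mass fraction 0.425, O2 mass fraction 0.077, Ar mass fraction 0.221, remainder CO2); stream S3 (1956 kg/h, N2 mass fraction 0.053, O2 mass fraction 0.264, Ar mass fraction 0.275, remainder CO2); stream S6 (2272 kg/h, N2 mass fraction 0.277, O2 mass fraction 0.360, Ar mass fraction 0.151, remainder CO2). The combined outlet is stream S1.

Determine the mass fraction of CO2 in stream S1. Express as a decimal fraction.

0.300

Total flow out = 419.8 + 1956 + 2272 = 4647.8 kg/h.
CO2 in = 419.8×0.277 + 1956×0.408 + 2272×0.212 = 1396 kg/h.
CO2 mass fraction in S1 = 1396/4647.8 = 0.300.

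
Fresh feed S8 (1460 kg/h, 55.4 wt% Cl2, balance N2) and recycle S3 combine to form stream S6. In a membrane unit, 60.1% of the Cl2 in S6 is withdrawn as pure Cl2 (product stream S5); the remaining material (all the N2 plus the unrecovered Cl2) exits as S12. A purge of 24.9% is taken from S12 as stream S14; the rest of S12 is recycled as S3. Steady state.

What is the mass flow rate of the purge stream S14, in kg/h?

765.9 kg/h

N2 enters only via S8 and leaves only via the purge: 1460×0.446 = 0.249×(N2 in S12), and the membrane unit passes all N2, so N2 in S6 = N2 in S12 = 2615.1 kg/h.
Cl2 in S6: m_A = 1460×0.554 + (1−0.249)·(1−0.601)·m_A, so m_A = 808.84/0.7004 = 1154.9 kg/h.
S12 = (1−0.601)×1154.9 + 2615.1 = 3075.9 kg/h.
Purge S14 = 0.249×3075.9 = 765.9 kg/h.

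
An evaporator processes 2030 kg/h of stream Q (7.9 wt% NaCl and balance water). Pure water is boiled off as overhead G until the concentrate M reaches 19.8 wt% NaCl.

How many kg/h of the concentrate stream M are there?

NaCl is conserved: 2030×0.079 = 160.37 kg/h all reports to the concentrate.
Concentrate = 160.37/(target fraction) = 809.95 kg/h.

809.9 kg/h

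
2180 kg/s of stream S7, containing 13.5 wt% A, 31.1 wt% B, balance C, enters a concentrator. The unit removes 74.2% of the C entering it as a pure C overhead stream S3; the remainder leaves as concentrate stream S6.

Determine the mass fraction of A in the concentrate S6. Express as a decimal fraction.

0.229

A is not removed: 2180×0.135 = 294.3 kg/s of A enters S6.
C entering = 2180×0.554 = 1207.7 kg/s; overhead removed = 0.742×1207.7 = 896.13 kg/s.
Concentrate = 2180 − 896.13 = 1283.9 kg/s.
Mass fraction = 294.3/1283.9 = 0.229.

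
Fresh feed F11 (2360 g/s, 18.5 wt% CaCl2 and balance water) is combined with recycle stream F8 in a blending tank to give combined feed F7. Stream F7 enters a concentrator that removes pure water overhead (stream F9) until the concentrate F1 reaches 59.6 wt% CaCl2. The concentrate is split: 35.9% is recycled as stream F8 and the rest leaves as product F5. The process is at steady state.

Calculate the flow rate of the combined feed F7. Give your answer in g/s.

Overall CaCl2 balance (none leaves overhead): CaCl2 in fresh feed = CaCl2 in product, i.e. 2360×0.185 = (1−0.359)·F1·0.596.
F1 = 436.6/(0.596×0.641) = 1142.8 g/s.
Recycle F8 = 0.359×1142.8 = 410.27 g/s.
Combined feed F7 = 2360 + 410.27 = 2770.3 g/s.

2770 g/s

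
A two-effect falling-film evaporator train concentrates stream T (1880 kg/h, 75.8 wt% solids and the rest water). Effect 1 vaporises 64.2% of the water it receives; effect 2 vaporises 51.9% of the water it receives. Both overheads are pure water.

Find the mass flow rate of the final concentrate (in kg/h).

water in feed = 1880×0.242 = 454.96 kg/h.
After stage 1: water left = (1−0.642)×454.96 = 162.88; stream total = 1587.9 kg/h.
After stage 2: water left = (1−0.519)×162.88 = 78.343; final concentrate = 1503.4 kg/h.

1503 kg/h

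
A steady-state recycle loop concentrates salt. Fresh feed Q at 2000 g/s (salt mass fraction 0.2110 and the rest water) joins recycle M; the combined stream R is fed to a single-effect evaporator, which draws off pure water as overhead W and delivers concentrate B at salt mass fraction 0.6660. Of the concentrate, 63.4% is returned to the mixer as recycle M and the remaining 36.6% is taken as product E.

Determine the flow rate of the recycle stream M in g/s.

1098 g/s

Overall salt balance (none leaves overhead): salt in fresh feed = salt in product, i.e. 2000×0.211 = (1−0.634)·B·0.666.
B = 422/(0.666×0.366) = 1731.2 g/s.
Recycle M = 0.634×1731.2 = 1097.6 g/s.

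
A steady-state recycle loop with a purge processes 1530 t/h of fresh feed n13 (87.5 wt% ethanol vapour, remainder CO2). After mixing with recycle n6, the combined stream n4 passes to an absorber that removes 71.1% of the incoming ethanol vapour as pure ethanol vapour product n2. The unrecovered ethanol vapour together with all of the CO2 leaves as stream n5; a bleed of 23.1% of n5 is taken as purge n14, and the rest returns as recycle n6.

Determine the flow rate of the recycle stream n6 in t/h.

1019 t/h

CO2 enters only via n13 and leaves only via the purge: 1530×0.125 = 0.231×(CO2 in n5), and the absorber passes all CO2, so CO2 in n4 = CO2 in n5 = 827.92 t/h.
ethanol vapour in n4: m_A = 1530×0.875 + (1−0.231)·(1−0.711)·m_A, so m_A = 1338.8/0.7778 = 1721.3 t/h.
n5 = (1−0.711)×1721.3 + 827.92 = 1325.4 t/h.
Recycle n6 = (1−0.231)×1325.4 = 1019.2 t/h.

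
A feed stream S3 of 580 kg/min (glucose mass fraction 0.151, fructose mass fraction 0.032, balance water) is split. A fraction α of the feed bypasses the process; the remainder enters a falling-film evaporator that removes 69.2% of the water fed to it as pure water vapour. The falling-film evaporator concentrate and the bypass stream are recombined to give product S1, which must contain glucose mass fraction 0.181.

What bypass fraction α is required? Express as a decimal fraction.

All 580×0.151 = 87.58 kg/min of glucose reaches S1, so S1 = 87.58/0.181 = 483.87 kg/min and vapour = 96.133 kg/min.
The evaporator receives (1−α)·580 of feed at 0.817 water and removes 0.692 of that water:
0.692×0.817×(1−α)×580 = 96.133
(1−α) = 96.133/327.91 = 0.2932;  α = 0.7068.

0.707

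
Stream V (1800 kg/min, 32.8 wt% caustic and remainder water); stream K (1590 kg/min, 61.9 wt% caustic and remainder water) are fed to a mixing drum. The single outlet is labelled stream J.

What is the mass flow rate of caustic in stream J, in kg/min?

1575 kg/min

caustic out = caustic in = 1800×0.328 + 1590×0.619 = 1574.6 kg/min.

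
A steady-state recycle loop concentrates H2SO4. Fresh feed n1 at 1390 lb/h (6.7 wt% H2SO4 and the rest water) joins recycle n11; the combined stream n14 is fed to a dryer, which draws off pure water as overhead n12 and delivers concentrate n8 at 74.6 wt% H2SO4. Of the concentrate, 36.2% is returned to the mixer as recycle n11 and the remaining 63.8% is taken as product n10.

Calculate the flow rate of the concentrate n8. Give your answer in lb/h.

195.7 lb/h

Overall H2SO4 balance (none leaves overhead): H2SO4 in fresh feed = H2SO4 in product, i.e. 1390×0.067 = (1−0.362)·n8·0.746.
n8 = 93.13/(0.746×0.638) = 195.67 lb/h.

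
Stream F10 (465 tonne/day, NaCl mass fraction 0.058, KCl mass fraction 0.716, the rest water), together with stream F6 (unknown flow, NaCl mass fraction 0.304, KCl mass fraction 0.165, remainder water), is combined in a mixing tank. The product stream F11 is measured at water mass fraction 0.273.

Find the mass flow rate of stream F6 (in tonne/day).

84.71 tonne/day

Let F6 be the unknown flow. Total out = 465 + F6.
water balance: 105.09 + 0.531·F6 = 0.273·(465 + F6)
(0.531 − 0.273)·F6 = 0.273×465 − 105.09 = 21.855
F6 = 21.855 / 0.258 = 84.709 tonne/day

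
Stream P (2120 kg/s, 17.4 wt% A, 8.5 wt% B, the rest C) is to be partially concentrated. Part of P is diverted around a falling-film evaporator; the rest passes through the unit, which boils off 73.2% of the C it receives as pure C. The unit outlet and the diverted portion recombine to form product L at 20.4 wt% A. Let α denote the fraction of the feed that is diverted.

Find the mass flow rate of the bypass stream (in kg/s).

1545 kg/s

All 2120×0.174 = 368.88 kg/s of A reaches L, so L = 368.88/0.204 = 1808.2 kg/s and vapour = 311.76 kg/s.
The evaporator receives (1−α)·2120 of feed at 0.741 C and removes 0.732 of that C:
0.732×0.741×(1−α)×2120 = 311.76
(1−α) = 311.76/1149.9 = 0.2711;  α = 0.7289.
Bypass flow = 0.7289×2120 = 1545.2 kg/s.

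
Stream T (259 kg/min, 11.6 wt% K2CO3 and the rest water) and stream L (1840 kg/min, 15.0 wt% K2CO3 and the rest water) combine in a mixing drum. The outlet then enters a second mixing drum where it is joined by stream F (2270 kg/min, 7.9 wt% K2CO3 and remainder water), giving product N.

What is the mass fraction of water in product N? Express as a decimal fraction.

Overall, product flow = 4369 kg/min.
water in = 259×0.884 + 1840×0.850 + 2270×0.921 = 3883.6 kg/min.
water fraction in N = 0.889.

0.889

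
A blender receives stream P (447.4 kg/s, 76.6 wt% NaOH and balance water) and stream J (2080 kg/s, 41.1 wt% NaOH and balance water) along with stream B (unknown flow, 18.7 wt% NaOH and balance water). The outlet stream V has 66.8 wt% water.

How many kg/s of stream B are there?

2472 kg/s

Let B be the unknown flow. Total out = 2527.4 + B.
water balance: 1329.8 + 0.813·B = 0.668·(2527.4 + B)
(0.813 − 0.668)·B = 0.668×2527.4 − 1329.8 = 358.49
B = 358.49 / 0.145 = 2472.4 kg/s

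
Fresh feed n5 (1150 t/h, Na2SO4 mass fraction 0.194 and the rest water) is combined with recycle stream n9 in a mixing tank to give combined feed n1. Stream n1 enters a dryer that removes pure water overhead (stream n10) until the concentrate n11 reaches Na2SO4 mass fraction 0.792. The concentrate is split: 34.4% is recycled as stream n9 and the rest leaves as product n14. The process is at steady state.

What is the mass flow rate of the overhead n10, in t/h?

Overall Na2SO4 balance (none leaves overhead): Na2SO4 in fresh feed = Na2SO4 in product, i.e. 1150×0.194 = (1−0.344)·n11·0.792.
n11 = 223.1/(0.792×0.656) = 429.41 t/h.
Recycle n9 = 0.344×429.41 = 147.72 t/h.
Combined feed n1 = 1150 + 147.72 = 1297.7 t/h.
Overhead n10 = n1 − n11 = 1297.7 − 429.41 = 868.31 t/h.

868.3 t/h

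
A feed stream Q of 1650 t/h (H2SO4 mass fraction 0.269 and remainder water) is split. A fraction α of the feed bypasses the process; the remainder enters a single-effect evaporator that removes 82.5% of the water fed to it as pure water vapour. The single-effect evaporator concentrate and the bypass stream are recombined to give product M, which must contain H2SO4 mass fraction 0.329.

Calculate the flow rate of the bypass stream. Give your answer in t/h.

1151 t/h

All 1650×0.269 = 443.85 t/h of H2SO4 reaches M, so M = 443.85/0.329 = 1349.1 t/h and vapour = 300.91 t/h.
The evaporator receives (1−α)·1650 of feed at 0.731 water and removes 0.825 of that water:
0.825×0.731×(1−α)×1650 = 300.91
(1−α) = 300.91/995.07 = 0.3024;  α = 0.6976.
Bypass flow = 0.6976×1650 = 1151 t/h.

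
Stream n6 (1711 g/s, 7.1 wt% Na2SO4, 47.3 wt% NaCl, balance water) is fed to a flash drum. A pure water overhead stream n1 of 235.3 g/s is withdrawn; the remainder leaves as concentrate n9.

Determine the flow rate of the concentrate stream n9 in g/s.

Concentrate = 1711 − 235.3 = 1475.7 g/s.

1476 g/s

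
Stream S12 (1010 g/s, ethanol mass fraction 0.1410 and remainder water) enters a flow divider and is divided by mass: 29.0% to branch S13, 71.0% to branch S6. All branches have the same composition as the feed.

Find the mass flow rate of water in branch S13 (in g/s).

251.6 g/s

Branch S13 total = 0.290×1010 = 292.9 g/s.
water in S13 = 0.859×292.9 = 251.6 g/s.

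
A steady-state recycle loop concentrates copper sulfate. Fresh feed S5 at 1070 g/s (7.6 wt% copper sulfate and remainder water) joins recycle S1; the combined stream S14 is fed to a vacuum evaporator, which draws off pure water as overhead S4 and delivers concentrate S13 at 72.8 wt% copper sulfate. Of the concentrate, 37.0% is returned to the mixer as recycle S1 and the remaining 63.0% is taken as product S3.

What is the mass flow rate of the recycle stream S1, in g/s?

65.6 g/s

Overall copper sulfate balance (none leaves overhead): copper sulfate in fresh feed = copper sulfate in product, i.e. 1070×0.076 = (1−0.370)·S13·0.728.
S13 = 81.32/(0.728×0.630) = 177.31 g/s.
Recycle S1 = 0.370×177.31 = 65.604 g/s.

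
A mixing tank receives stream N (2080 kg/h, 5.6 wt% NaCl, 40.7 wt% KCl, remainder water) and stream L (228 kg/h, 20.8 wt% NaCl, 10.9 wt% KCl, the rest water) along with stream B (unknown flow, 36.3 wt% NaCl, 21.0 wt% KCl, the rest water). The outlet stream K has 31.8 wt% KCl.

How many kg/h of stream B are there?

Let B be the unknown flow. Total out = 2308 + B.
KCl balance: 871.41 + 0.210·B = 0.318·(2308 + B)
(0.210 − 0.318)·B = 0.318×2308 − 871.41 = -137.47
B = -137.47 / -0.108 = 1272.9 kg/h

1273 kg/h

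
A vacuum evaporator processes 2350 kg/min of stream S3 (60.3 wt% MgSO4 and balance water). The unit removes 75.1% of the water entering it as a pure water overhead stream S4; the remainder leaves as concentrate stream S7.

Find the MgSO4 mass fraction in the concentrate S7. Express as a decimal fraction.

0.859

MgSO4 is not removed: 2350×0.603 = 1417 kg/min of MgSO4 enters S7.
water entering = 2350×0.397 = 932.95 kg/min; overhead removed = 0.751×932.95 = 700.65 kg/min.
Concentrate = 2350 − 700.65 = 1649.4 kg/min.
Mass fraction = 1417/1649.4 = 0.859.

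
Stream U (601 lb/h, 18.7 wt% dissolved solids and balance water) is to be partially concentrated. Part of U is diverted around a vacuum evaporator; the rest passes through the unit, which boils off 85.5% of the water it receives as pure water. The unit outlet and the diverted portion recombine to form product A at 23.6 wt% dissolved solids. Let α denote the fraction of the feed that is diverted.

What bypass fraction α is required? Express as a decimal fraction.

All 601×0.187 = 112.39 lb/h of dissolved solids reaches A, so A = 112.39/0.236 = 476.22 lb/h and vapour = 124.78 lb/h.
The evaporator receives (1−α)·601 of feed at 0.813 water and removes 0.855 of that water:
0.855×0.813×(1−α)×601 = 124.78
(1−α) = 124.78/417.76 = 0.2987;  α = 0.7013.

0.701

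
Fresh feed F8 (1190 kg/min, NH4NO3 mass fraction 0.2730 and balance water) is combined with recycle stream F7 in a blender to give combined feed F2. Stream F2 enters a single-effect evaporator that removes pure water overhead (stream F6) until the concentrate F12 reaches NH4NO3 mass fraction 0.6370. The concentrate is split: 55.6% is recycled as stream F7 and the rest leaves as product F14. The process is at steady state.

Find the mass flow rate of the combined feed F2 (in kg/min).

Overall NH4NO3 balance (none leaves overhead): NH4NO3 in fresh feed = NH4NO3 in product, i.e. 1190×0.273 = (1−0.556)·F12·0.637.
F12 = 324.87/(0.637×0.444) = 1148.6 kg/min.
Recycle F7 = 0.556×1148.6 = 638.65 kg/min.
Combined feed F2 = 1190 + 638.65 = 1828.6 kg/min.

1829 kg/min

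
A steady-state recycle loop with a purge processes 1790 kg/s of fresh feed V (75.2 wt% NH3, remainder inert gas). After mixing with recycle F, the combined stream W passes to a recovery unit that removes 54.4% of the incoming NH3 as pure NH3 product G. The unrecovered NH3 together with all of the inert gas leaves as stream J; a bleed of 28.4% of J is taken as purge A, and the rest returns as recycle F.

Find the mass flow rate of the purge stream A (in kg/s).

702.7 kg/s

inert gas enters only via V and leaves only via the purge: 1790×0.248 = 0.284×(inert gas in J), and the recovery unit passes all inert gas, so inert gas in W = inert gas in J = 1563.1 kg/s.
NH3 in W: m_A = 1790×0.752 + (1−0.284)·(1−0.544)·m_A, so m_A = 1346.1/0.6735 = 1998.6 kg/s.
J = (1−0.544)×1998.6 + 1563.1 = 2474.5 kg/s.
Purge A = 0.284×2474.5 = 702.75 kg/s.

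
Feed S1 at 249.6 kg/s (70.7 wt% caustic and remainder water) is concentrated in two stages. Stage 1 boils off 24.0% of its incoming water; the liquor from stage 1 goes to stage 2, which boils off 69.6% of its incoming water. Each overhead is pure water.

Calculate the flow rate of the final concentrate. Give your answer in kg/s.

193.4 kg/s

water in feed = 249.6×0.293 = 73.133 kg/s.
After stage 1: water left = (1−0.240)×73.133 = 55.581; stream total = 232.05 kg/s.
After stage 2: water left = (1−0.696)×55.581 = 16.897; final concentrate = 193.36 kg/s.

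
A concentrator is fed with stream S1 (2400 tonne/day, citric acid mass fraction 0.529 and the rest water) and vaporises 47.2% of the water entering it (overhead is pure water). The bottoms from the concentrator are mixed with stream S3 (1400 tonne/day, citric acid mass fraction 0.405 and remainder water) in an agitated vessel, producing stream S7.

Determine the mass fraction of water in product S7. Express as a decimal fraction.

Vapour removed = 0.472×0.471×2400 = 533.55 tonne/day; concentrate = 1866.5 tonne/day.
water reaching the mixer = 596.85 (from concentrate) + 1400×0.595 = 1429.9 tonne/day.
Product flow = 1866.5 + 1400 = 3266.5 tonne/day; water fraction = 0.438.

0.438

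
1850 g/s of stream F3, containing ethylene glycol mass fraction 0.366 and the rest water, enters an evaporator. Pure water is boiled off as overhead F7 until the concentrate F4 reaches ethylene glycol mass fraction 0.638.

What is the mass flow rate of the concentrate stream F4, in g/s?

1061 g/s

ethylene glycol is conserved: 1850×0.366 = 677.1 g/s all reports to the concentrate.
Concentrate = 677.1/(target fraction) = 1061.3 g/s.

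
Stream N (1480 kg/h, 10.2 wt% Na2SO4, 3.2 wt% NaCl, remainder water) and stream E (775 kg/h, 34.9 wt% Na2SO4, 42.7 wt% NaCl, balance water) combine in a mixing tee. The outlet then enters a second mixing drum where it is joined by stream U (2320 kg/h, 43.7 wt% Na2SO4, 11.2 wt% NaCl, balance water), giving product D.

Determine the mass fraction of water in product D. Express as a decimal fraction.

Overall, product flow = 4575 kg/h.
water in = 1480×0.866 + 775×0.224 + 2320×0.451 = 2501.6 kg/h.
water fraction in D = 0.547.

0.547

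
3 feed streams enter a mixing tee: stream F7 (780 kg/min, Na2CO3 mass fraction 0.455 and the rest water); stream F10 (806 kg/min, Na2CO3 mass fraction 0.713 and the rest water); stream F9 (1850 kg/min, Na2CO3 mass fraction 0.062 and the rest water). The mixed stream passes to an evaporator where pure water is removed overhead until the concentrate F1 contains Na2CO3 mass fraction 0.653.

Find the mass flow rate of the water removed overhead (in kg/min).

1837 kg/min

Na2CO3 entering = 780×0.455 + 806×0.713 + 1850×0.062 = 1044.3 kg/min.
All Na2CO3 reports to F1, so F1 = 1044.3/0.653 = 1599.2 kg/min.
Total feed = 3436 kg/min; overhead = 3436 − 1599.2 = 1836.8 kg/min.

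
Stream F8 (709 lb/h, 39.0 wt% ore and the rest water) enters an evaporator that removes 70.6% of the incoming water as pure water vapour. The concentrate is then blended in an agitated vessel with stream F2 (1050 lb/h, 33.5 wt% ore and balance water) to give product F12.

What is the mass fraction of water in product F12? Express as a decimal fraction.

0.568

Vapour removed = 0.706×0.610×709 = 305.34 lb/h; concentrate = 403.66 lb/h.
water reaching the mixer = 127.15 (from concentrate) + 1050×0.665 = 825.4 lb/h.
Product flow = 403.66 + 1050 = 1453.7 lb/h; water fraction = 0.568.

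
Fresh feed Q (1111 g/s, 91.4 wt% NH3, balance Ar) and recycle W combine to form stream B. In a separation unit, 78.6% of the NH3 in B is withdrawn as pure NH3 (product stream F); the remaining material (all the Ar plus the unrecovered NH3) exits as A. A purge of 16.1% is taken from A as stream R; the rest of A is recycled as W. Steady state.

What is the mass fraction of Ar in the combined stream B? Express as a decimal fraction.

Ar enters only via Q and leaves only via the purge: 1111×0.086 = 0.161×(Ar in A), and the separation unit passes all Ar, so Ar in B = Ar in A = 593.45 g/s.
NH3 in B: m_A = 1111×0.914 + (1−0.161)·(1−0.786)·m_A, so m_A = 1015.5/0.8205 = 1237.7 g/s.
B = 1237.7 + 593.45 = 1831.1 g/s.
Ar fraction in B = 593.45/1831.1 = 0.3241.

0.3241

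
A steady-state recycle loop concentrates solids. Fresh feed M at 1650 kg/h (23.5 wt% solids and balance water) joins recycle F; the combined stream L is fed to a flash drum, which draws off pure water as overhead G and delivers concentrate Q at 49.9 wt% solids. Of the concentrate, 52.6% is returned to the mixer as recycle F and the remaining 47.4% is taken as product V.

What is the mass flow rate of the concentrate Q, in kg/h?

1639 kg/h

Overall solids balance (none leaves overhead): solids in fresh feed = solids in product, i.e. 1650×0.235 = (1−0.526)·Q·0.499.
Q = 387.75/(0.499×0.474) = 1639.4 kg/h.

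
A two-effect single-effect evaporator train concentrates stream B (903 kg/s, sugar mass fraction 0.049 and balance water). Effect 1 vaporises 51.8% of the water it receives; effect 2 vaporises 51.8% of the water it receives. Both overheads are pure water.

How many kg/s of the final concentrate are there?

243.8 kg/s

water in feed = 903×0.951 = 858.75 kg/s.
After stage 1: water left = (1−0.518)×858.75 = 413.92; stream total = 458.17 kg/s.
After stage 2: water left = (1−0.518)×413.92 = 199.51; final concentrate = 243.76 kg/s.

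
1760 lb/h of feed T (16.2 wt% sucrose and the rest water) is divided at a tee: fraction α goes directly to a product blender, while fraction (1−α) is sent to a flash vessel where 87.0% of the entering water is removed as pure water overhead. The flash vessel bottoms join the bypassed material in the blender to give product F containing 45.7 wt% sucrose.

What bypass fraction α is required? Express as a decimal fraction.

0.115

All 1760×0.162 = 285.12 lb/h of sucrose reaches F, so F = 285.12/0.457 = 623.89 lb/h and vapour = 1136.1 lb/h.
The evaporator receives (1−α)·1760 of feed at 0.838 water and removes 0.870 of that water:
0.870×0.838×(1−α)×1760 = 1136.1
(1−α) = 1136.1/1283.1 = 0.8854;  α = 0.1146.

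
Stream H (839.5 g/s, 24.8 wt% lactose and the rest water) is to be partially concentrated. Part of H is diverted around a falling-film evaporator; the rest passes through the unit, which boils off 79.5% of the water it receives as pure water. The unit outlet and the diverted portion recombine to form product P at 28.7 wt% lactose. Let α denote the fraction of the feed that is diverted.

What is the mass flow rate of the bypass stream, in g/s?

648.7 g/s

All 839.5×0.248 = 208.2 g/s of lactose reaches P, so P = 208.2/0.287 = 725.42 g/s and vapour = 114.08 g/s.
The evaporator receives (1−α)·839.5 of feed at 0.752 water and removes 0.795 of that water:
0.795×0.752×(1−α)×839.5 = 114.08
(1−α) = 114.08/501.89 = 0.2273;  α = 0.7727.
Bypass flow = 0.7727×839.5 = 648.68 g/s.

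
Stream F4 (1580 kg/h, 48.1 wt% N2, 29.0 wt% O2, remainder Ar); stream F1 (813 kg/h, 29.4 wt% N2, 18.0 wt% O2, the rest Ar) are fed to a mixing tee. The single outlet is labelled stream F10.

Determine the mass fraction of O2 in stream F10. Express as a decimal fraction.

Total flow out = 1580 + 813 = 2393 kg/h.
O2 in = 1580×0.290 + 813×0.180 = 604.54 kg/h.
O2 mass fraction in F10 = 604.54/2393 = 0.2526.

0.2526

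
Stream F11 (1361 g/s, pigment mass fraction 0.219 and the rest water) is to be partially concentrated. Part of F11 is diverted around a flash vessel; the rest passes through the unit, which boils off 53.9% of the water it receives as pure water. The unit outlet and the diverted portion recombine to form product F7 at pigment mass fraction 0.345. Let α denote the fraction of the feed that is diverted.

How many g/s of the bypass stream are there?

All 1361×0.219 = 298.06 g/s of pigment reaches F7, so F7 = 298.06/0.345 = 863.94 g/s and vapour = 497.06 g/s.
The evaporator receives (1−α)·1361 of feed at 0.781 water and removes 0.539 of that water:
0.539×0.781×(1−α)×1361 = 497.06
(1−α) = 497.06/572.93 = 0.8676;  α = 0.1324.
Bypass flow = 0.1324×1361 = 180.22 g/s.

180.2 g/s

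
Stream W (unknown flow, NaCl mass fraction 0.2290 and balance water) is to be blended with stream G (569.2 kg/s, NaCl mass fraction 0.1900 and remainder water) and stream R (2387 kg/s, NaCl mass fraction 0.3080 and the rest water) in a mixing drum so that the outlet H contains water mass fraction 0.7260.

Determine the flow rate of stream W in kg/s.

Let W be the unknown flow. Total out = 2956.2 + W.
water balance: 2112.9 + 0.771·W = 0.726·(2956.2 + W)
(0.771 − 0.726)·W = 0.726×2956.2 − 2112.9 = 33.345
W = 33.345 / 0.045 = 741 kg/s

741 kg/s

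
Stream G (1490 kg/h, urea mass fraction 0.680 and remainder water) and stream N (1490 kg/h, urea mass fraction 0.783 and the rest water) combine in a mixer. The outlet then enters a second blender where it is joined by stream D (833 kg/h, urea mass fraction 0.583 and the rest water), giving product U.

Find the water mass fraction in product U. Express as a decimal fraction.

Overall, product flow = 3813 kg/h.
water in = 1490×0.320 + 1490×0.217 + 833×0.417 = 1147.5 kg/h.
water fraction in U = 0.301.

0.301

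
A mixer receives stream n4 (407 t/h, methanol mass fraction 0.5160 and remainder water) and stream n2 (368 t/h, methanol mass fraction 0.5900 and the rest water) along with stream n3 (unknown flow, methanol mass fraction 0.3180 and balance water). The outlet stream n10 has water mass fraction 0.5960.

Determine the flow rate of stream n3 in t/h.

Let n3 be the unknown flow. Total out = 775 + n3.
water balance: 347.87 + 0.682·n3 = 0.596·(775 + n3)
(0.682 − 0.596)·n3 = 0.596×775 − 347.87 = 114.03
n3 = 114.03 / 0.086 = 1326 t/h

1326 t/h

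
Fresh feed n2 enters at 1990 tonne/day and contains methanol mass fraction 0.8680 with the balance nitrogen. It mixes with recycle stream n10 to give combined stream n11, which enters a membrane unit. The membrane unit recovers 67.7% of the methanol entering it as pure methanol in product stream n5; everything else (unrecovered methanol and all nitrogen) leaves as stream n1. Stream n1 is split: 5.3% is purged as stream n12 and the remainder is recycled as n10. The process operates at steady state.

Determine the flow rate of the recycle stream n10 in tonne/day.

5455 tonne/day

nitrogen enters only via n2 and leaves only via the purge: 1990×0.132 = 0.053×(nitrogen in n1), and the membrane unit passes all nitrogen, so nitrogen in n11 = nitrogen in n1 = 4956.2 tonne/day.
methanol in n11: m_A = 1990×0.868 + (1−0.053)·(1−0.677)·m_A, so m_A = 1727.3/0.6941 = 2488.5 tonne/day.
n1 = (1−0.677)×2488.5 + 4956.2 = 5760 tonne/day.
Recycle n10 = (1−0.053)×5760 = 5454.7 tonne/day.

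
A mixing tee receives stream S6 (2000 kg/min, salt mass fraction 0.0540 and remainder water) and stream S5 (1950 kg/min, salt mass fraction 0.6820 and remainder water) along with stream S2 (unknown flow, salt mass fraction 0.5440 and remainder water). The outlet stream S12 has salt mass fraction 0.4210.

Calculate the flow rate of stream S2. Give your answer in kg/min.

1830 kg/min

Let S2 be the unknown flow. Total out = 3950 + S2.
salt balance: 1437.9 + 0.544·S2 = 0.421·(3950 + S2)
(0.544 − 0.421)·S2 = 0.421×3950 − 1437.9 = 225.05
S2 = 225.05 / 0.123 = 1829.7 kg/min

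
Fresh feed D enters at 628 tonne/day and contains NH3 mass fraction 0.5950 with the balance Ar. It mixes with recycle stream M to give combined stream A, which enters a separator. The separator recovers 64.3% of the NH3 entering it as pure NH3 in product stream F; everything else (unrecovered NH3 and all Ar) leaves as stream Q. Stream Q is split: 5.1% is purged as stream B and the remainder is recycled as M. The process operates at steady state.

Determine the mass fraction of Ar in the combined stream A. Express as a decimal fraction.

0.8982

Ar enters only via D and leaves only via the purge: 628×0.405 = 0.051×(Ar in Q), and the separator passes all Ar, so Ar in A = Ar in Q = 4987.1 tonne/day.
NH3 in A: m_A = 628×0.595 + (1−0.051)·(1−0.643)·m_A, so m_A = 373.66/0.6612 = 565.12 tonne/day.
A = 565.12 + 4987.1 = 5552.2 tonne/day.
Ar fraction in A = 4987.1/5552.2 = 0.8982.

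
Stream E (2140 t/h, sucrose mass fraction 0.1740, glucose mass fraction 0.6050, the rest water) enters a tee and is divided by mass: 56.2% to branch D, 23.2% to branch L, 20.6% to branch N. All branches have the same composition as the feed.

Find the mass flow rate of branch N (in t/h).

440.8 t/h

Branch N flow = 0.206×2140 = 440.84 t/h.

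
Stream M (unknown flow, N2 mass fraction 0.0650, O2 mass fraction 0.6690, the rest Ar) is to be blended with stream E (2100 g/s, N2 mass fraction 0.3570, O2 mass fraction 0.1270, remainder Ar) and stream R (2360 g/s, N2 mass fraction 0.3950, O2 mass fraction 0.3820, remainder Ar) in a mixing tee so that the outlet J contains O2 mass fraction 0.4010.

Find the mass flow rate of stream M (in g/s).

2314 g/s

Let M be the unknown flow. Total out = 4460 + M.
O2 balance: 1168.2 + 0.669·M = 0.401·(4460 + M)
(0.669 − 0.401)·M = 0.401×4460 − 1168.2 = 620.24
M = 620.24 / 0.268 = 2314.3 g/s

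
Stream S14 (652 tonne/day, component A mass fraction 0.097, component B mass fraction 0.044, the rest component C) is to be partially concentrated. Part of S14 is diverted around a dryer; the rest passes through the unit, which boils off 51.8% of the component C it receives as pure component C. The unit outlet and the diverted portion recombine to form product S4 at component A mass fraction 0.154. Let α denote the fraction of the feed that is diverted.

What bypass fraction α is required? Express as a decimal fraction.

0.168

All 652×0.097 = 63.244 tonne/day of component A reaches S4, so S4 = 63.244/0.154 = 410.68 tonne/day and vapour = 241.32 tonne/day.
The evaporator receives (1−α)·652 of feed at 0.859 component C and removes 0.518 of that component C:
0.518×0.859×(1−α)×652 = 241.32
(1−α) = 241.32/290.12 = 0.8318;  α = 0.1682.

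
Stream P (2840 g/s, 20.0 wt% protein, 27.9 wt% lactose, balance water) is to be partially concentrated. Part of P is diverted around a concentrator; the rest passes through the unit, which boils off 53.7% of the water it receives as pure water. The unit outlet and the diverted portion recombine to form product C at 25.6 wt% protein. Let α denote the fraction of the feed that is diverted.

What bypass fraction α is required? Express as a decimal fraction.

0.218

All 2840×0.200 = 568 g/s of protein reaches C, so C = 568/0.256 = 2218.8 g/s and vapour = 621.25 g/s.
The evaporator receives (1−α)·2840 of feed at 0.521 water and removes 0.537 of that water:
0.537×0.521×(1−α)×2840 = 621.25
(1−α) = 621.25/794.57 = 0.7819;  α = 0.2181.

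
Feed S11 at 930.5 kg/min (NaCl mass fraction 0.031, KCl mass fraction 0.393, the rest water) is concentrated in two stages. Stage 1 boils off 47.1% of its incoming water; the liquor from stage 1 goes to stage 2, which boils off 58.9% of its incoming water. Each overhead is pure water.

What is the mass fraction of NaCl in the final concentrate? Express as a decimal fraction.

water in feed = 930.5×0.576 = 535.97 kg/min.
After stage 1: water left = (1−0.471)×535.97 = 283.53; stream total = 678.06 kg/min.
After stage 2: water left = (1−0.589)×283.53 = 116.53; final concentrate = 511.06 kg/min.
NaCl fraction = 28.846/511.06 = 0.056.

0.056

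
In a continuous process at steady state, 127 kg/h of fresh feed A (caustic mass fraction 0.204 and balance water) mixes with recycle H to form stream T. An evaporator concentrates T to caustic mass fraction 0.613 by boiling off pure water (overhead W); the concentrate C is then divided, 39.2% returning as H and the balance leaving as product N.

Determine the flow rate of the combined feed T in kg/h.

154.2 kg/h

Overall caustic balance (none leaves overhead): caustic in fresh feed = caustic in product, i.e. 127×0.204 = (1−0.392)·C·0.613.
C = 25.908/(0.613×0.608) = 69.514 kg/h.
Recycle H = 0.392×69.514 = 27.249 kg/h.
Combined feed T = 127 + 27.249 = 154.25 kg/h.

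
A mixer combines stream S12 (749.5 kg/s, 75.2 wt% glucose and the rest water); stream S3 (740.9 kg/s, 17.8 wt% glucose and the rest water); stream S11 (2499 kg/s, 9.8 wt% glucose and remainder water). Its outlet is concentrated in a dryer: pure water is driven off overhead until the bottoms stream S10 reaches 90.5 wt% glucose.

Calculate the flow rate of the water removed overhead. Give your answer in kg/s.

glucose entering = 749.5×0.752 + 740.9×0.178 + 2499×0.098 = 940.41 kg/s.
All glucose reports to S10, so S10 = 940.41/0.905 = 1039.1 kg/s.
Total feed = 3989.4 kg/s; overhead = 3989.4 − 1039.1 = 2950.3 kg/s.

2950 kg/s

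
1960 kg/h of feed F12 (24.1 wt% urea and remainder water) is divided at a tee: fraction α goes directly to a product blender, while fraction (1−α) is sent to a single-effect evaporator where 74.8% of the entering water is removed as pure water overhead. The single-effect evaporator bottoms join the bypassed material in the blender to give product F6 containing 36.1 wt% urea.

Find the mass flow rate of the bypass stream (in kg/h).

All 1960×0.241 = 472.36 kg/h of urea reaches F6, so F6 = 472.36/0.361 = 1308.5 kg/h and vapour = 651.52 kg/h.
The evaporator receives (1−α)·1960 of feed at 0.759 water and removes 0.748 of that water:
0.748×0.759×(1−α)×1960 = 651.52
(1−α) = 651.52/1112.8 = 0.5855;  α = 0.4145.
Bypass flow = 0.4145×1960 = 812.41 kg/h.

812.4 kg/h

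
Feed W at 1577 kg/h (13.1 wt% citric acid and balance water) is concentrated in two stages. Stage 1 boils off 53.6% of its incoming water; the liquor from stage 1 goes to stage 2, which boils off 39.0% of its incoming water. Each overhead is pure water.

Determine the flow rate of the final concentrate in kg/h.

594.5 kg/h

water in feed = 1577×0.869 = 1370.4 kg/h.
After stage 1: water left = (1−0.536)×1370.4 = 635.87; stream total = 842.46 kg/h.
After stage 2: water left = (1−0.390)×635.87 = 387.88; final concentrate = 594.47 kg/h.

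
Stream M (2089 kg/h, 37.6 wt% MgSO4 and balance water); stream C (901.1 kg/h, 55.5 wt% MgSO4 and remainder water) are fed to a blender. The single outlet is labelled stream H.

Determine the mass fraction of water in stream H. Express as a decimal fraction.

Total flow out = 2089 + 901.1 = 2990.1 kg/h.
water in = 2089×0.624 + 901.1×0.445 = 1704.5 kg/h.
water mass fraction in H = 1704.5/2990.1 = 0.5701.

0.5701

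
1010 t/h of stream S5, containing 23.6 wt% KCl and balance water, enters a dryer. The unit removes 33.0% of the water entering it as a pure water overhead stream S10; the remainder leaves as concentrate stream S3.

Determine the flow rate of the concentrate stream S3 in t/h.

755.4 t/h

water entering = 1010×0.764 = 771.64 t/h; overhead removed = 0.330×771.64 = 254.64 t/h.
Concentrate = 1010 − 254.64 = 755.36 t/h.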